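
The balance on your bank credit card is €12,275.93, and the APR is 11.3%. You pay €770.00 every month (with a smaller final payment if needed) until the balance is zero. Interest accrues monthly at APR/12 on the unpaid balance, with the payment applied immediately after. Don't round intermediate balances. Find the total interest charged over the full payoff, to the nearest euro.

Monthly rate r = 11.3%/12 = 0.941667% = 0.00941667.
Payoff takes n = ⌈−ln(1 − rB₀/P)/ln(1+r)⌉ = ⌈17.356⌉ = 18 payments; the last is €274.80.
Total paid = 17·€770.00 + €274.80 = €13,364.80.
Total interest = total paid − principal = €13,364.80 − €12,275.93 = €1,088.87.

€1,089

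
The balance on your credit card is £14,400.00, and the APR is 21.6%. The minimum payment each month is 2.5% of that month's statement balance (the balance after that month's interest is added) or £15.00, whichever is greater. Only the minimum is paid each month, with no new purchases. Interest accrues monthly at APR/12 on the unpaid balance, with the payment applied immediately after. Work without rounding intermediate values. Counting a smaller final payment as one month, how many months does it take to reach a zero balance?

497 months

Monthly rate r = 21.6%/12 = 1.8% = 0.018.
While 2.5% of the post-interest balance exceeds £15.00, each month B ← (B·(1+r))·(1 − 0.025), i.e. B shrinks by the factor (1+r)·0.975 = 0.99255.
This holds for months 1–428. Entering month 429 the balance is £586.66; 2.5% of the post-interest balance is now below £15.00, so the flat £15.00 minimum applies from here.
From month 429 a fixed £15.00 at rate r clears £586.66 in 69 more payments. Total: 428 + 69 = 497 months.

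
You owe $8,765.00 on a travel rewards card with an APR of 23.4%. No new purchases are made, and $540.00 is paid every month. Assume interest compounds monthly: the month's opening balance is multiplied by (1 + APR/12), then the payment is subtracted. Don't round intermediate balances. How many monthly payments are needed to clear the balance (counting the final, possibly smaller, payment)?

Monthly rate r = 23.4%/12 = 1.95% = 0.0195.
Recurrence: B ← B·(1+r) − $540.00.
Month 1: interest $170.92; balance after payment $8,395.92.
Month 2: interest $163.72; balance after payment $8,019.64.
Closed form: n = −ln(1 − rB₀/P)/ln(1+r) = −ln(0.68349)/ln(1.0195) ≈ 19.705, so the balance reaches zero during payment 20.

20 payments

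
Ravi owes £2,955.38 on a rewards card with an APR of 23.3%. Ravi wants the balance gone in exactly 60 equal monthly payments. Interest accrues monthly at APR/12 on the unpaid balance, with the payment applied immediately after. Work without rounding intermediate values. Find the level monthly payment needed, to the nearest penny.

Monthly rate r = 23.3%/12 = 1.94167% = 0.0194167.
Level-payment amortization: P = B₀·r / (1 − (1+r)^(−n)) = 2955.38·0.0194167 / (1 − 1.01942^(−60)).
Denominator 1 − (1+r)^(−60) = 0.684574922.
P = 57.3836 / 0.684574922 ≈ 83.82.

£83.82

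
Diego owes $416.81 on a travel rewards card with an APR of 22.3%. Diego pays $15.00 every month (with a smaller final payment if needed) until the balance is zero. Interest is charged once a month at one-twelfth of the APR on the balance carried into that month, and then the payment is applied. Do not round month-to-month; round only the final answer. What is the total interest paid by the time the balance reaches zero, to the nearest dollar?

Monthly rate r = 22.3%/12 = 1.85833% = 0.0185833.
Payoff takes n = ⌈−ln(1 − rB₀/P)/ln(1+r)⌉ = ⌈39.454⌉ = 40 payments; the last is $6.84.
Total paid = 39·$15.00 + $6.84 = $591.84.
Total interest = total paid − principal = $591.84 − $416.81 = $175.03.

$175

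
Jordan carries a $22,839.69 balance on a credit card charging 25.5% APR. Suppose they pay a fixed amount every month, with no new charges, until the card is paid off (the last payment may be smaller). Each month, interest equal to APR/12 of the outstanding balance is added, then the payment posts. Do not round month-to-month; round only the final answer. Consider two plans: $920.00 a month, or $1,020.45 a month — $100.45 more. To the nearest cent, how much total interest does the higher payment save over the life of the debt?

Monthly rate r = 25.5%/12 = 2.125% = 0.02125.
At $920.00/mo: n = ⌈−ln(1 − rB₀/P)/ln(1+r)⌉ = 36 payments (last $608.56); total interest = total paid − $22,839.69 = $9,968.87.
At $1,020.45/mo: 31 payments (last $716.22); total interest $8,490.03.
Interest saved = $9,968.87 − $8,490.03 = $1,478.84.

$1,478.84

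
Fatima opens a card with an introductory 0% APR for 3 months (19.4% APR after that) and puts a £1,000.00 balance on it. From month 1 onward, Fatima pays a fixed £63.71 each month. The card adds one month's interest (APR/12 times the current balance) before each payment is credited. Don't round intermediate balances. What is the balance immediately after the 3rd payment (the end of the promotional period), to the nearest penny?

£808.87

Promo months 1–3 at r₀ = 0%/12 = 0; months 4+ at r₁ = 19.4%/12 = 0.0161667.
After month 3 (no interest yet): B = £1,000.00 − 3·£63.71 = £808.87.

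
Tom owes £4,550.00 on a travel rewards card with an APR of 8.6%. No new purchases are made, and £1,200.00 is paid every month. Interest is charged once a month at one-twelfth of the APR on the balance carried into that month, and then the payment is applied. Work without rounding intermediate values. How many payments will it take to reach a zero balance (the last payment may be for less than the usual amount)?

4 months

Monthly rate r = 8.6%/12 = 0.716667% = 0.00716667.
Recurrence: B ← B·(1+r) − £1,200.00.
Month 1: interest £32.61; balance after payment £3,382.61.
Month 2: interest £24.24; balance after payment £2,206.85.
Month 3: interest £15.82; balance after payment £1,022.67.
Month 4: interest £7.33; balance after payment £0.00.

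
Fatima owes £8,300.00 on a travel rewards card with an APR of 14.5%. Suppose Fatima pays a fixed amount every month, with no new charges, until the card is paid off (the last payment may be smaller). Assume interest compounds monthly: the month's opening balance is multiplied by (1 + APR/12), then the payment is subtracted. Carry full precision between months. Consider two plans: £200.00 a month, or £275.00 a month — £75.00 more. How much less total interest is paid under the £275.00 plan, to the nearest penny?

Monthly rate r = 14.5%/12 = 1.20833% = 0.0120833.
At £200.00/mo: n = ⌈−ln(1 − rB₀/P)/ln(1+r)⌉ = 58 payments (last £190.65); total interest = total paid − £8,300.00 = £3,290.65.
At £275.00/mo: 38 payments (last £212.07); total interest £2,087.07.
Interest saved = £3,290.65 − £2,087.07 = £1,203.58.

£1,203.58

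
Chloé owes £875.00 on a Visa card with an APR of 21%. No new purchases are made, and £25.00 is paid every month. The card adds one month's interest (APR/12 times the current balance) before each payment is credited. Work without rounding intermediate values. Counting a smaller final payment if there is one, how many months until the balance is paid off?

55 months

Monthly rate r = 21%/12 = 1.75% = 0.0175.
Recurrence: B ← B·(1+r) − £25.00.
Month 1: interest £15.31; balance after payment £865.31.
Month 2: interest £15.14; balance after payment £855.46.
Closed form: n = −ln(1 − rB₀/P)/ln(1+r) = −ln(0.3875)/ln(1.0175) ≈ 54.646, so the balance reaches zero during payment 55.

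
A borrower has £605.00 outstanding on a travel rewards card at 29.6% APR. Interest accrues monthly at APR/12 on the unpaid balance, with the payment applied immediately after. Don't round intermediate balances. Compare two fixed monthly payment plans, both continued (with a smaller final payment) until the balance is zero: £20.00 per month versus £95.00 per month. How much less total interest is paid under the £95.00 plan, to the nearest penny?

£459.12

Monthly rate r = 29.6%/12 = 2.46667% = 0.0246667.
At £20.00/mo: n = ⌈−ln(1 − rB₀/P)/ln(1+r)⌉ = 57 payments (last £5.39); total interest = total paid − £605.00 = £520.39.
At £95.00/mo: 8 payments (last £1.27); total interest £61.27.
Interest saved = £520.39 − £61.27 = £459.12.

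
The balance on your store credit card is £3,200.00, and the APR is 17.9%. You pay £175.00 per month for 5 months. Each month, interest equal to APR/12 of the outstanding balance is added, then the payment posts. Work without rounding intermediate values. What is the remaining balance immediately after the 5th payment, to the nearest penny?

Monthly rate r = 17.9%/12 = 1.49167% = 0.0149167.
Each month: B ← B·(1+r) − £175.00.
Month 1: interest £47.73; balance after payment £3,072.73.
Month 2: interest £45.83; balance after payment £2,943.57.
Month 3: interest £43.91; balance after payment £2,812.48.
Month 4: interest £41.95; balance after payment £2,679.43.
Month 5: interest £39.97; balance after payment £2,544.40.

£2,544.40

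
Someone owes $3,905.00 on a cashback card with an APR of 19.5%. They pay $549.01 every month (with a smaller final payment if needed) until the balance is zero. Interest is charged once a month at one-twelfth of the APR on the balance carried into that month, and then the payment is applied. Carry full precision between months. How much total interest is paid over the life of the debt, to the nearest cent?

$279.40

Monthly rate r = 19.5%/12 = 1.625% = 0.01625.
Payoff takes n = ⌈−ln(1 − rB₀/P)/ln(1+r)⌉ = ⌈7.620⌉ = 8 payments; the last is $341.33.
Total paid = 7·$549.01 + $341.33 = $4,184.40.
Total interest = total paid − principal = $4,184.40 − $3,905.00 = $279.40.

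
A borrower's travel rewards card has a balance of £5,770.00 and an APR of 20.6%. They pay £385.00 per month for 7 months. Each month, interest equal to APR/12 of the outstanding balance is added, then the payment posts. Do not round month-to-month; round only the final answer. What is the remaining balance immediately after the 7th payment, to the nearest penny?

Monthly rate r = 20.6%/12 = 1.71667% = 0.0171667.
Each month: B ← B·(1+r) − £385.00.
Month 1: interest £99.05; balance after payment £5,484.05.
Month 2: interest £94.14; balance after payment £5,193.19.
Month 3: interest £89.15; balance after payment £4,897.34.
Month 4: interest £84.07; balance after payment £4,596.42.
Month 5: interest £78.91; balance after payment £4,290.32.
Month 6: interest £73.65; balance after payment £3,978.97.
Month 7: interest £68.31; balance after payment £3,662.28.

£3,662.28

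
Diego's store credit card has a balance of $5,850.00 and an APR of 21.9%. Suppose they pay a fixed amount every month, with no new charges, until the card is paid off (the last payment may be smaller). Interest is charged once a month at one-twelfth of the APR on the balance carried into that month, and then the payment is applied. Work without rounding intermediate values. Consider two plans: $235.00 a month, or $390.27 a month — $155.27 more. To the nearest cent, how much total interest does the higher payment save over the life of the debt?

$973.43

Monthly rate r = 21.9%/12 = 1.825% = 0.01825.
At $235.00/mo: n = ⌈−ln(1 − rB₀/P)/ln(1+r)⌉ = 34 payments (last $115.93); total interest = total paid − $5,850.00 = $2,020.93.
At $390.27/mo: 18 payments (last $262.91); total interest $1,047.50.
Interest saved = $2,020.93 − $1,047.50 = $973.43.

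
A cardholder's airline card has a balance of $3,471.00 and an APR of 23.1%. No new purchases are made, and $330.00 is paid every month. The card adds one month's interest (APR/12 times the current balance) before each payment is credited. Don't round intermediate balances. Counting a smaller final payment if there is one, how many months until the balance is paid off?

12 payments

Monthly rate r = 23.1%/12 = 1.925% = 0.01925.
Recurrence: B ← B·(1+r) − $330.00.
Month 1: interest $66.82; balance after payment $3,207.82.
Month 2: interest $61.75; balance after payment $2,939.57.
Closed form: n = −ln(1 − rB₀/P)/ln(1+r) = −ln(0.79753)/ln(1.01925) ≈ 11.866, so the balance reaches zero during payment 12.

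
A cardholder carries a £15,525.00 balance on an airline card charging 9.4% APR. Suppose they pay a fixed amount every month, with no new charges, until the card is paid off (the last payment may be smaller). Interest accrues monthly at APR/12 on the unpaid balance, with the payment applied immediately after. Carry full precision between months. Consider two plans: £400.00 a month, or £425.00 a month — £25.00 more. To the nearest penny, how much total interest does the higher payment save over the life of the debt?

£220.80

Monthly rate r = 9.4%/12 = 0.783333% = 0.00783333.
At £400.00/mo: n = ⌈−ln(1 − rB₀/P)/ln(1+r)⌉ = 47 payments (last £180.89); total interest = total paid − £15,525.00 = £3,055.89.
At £425.00/mo: 44 payments (last £85.09); total interest £2,835.09.
Interest saved = £3,055.89 − £2,835.09 = £220.80.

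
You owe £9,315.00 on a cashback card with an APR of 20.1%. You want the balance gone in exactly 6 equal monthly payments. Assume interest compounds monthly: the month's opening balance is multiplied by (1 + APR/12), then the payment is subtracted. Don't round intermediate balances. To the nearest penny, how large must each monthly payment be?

Monthly rate r = 20.1%/12 = 1.675% = 0.01675.
Level-payment amortization: P = B₀·r / (1 − (1+r)^(−n)) = 9315.00·0.01675 / (1 − 1.01675^(−6)).
Denominator 1 − (1+r)^(−6) = 0.0948617593.
P = 156.026 / 0.0948617593 ≈ 1644.77.

£1,644.77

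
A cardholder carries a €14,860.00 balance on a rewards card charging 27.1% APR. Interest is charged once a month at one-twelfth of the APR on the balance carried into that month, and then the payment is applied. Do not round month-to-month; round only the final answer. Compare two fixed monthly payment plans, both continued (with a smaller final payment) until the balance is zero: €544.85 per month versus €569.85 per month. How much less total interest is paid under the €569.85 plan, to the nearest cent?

€663.46

Monthly rate r = 27.1%/12 = 2.25833% = 0.0225833.
At €544.85/mo: n = ⌈−ln(1 − rB₀/P)/ln(1+r)⌉ = 43 payments (last €463.76); total interest = total paid − €14,860.00 = €8,487.46.
At €569.85/mo: 40 payments (last €459.85); total interest €7,824.00.
Interest saved = €8,487.46 − €7,824.00 = €663.46.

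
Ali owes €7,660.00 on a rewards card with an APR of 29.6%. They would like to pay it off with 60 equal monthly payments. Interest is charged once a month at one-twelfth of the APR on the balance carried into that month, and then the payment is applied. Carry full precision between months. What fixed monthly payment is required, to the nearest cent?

€245.95

Monthly rate r = 29.6%/12 = 2.46667% = 0.0246667.
Level-payment amortization: P = B₀·r / (1 − (1+r)^(−n)) = 7660.00·0.0246667 / (1 − 1.02467^(−60)).
Denominator 1 − (1+r)^(−60) = 0.768237326.
P = 188.947 / 0.768237326 ≈ 245.95.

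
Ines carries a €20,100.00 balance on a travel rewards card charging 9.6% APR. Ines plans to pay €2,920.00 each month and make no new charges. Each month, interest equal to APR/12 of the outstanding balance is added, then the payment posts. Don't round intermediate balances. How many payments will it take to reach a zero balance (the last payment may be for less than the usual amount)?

8 payments

Monthly rate r = 9.6%/12 = 0.8% = 0.008.
Recurrence: B ← B·(1+r) − €2,920.00.
Month 1: interest €160.80; balance after payment €17,340.80.
Month 2: interest €138.73; balance after payment €14,559.53.
Closed form: n = −ln(1 − rB₀/P)/ln(1+r) = −ln(0.94493)/ln(1.008) ≈ 7.109, so the balance reaches zero during payment 8.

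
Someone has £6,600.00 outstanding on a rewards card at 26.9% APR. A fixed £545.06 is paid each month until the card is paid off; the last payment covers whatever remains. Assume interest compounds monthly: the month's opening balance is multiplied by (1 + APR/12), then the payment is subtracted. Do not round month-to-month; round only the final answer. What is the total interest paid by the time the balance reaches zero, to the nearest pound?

Monthly rate r = 26.9%/12 = 2.24167% = 0.0224167.
Payoff takes n = ⌈−ln(1 − rB₀/P)/ln(1+r)⌉ = ⌈14.285⌉ = 15 payments; the last is £156.50.
Total paid = 14·£545.06 + £156.50 = £7,787.34.
Total interest = total paid − principal = £7,787.34 − £6,600.00 = £1,187.34.

£1,187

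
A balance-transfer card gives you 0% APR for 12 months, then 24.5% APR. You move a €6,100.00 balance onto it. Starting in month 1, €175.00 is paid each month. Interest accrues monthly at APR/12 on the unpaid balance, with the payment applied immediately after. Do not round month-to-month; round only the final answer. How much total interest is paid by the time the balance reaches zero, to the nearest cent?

Promo months 1–12 at r₀ = 0%/12 = 0; months 13+ at r₁ = 24.5%/12 = 0.0204167.
After month 12 (no interest yet): B = €6,100.00 − 12·€175.00 = €4,000.00.
Then at r₁ with €175.00/mo: n₂ = −ln(1 − r₁·B/P)/ln(1+r₁) ≈ 31.10 → 32 more payments.
Total paid = 43·€175.00 + €18.05 = €7,543.05; interest = €7,543.05 − €6,100.00 = €1,443.05.

€1,443.05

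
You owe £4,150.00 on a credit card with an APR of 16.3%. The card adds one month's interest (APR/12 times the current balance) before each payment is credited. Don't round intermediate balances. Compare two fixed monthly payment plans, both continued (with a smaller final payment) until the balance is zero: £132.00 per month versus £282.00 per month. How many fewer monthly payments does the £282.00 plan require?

Monthly rate r = 16.3%/12 = 1.35833% = 0.0135833.
At £132.00/mo: n = ⌈−ln(1 − rB₀/P)/ln(1+r)⌉ = 42 payments (last £37.28); total interest = total paid − £4,150.00 = £1,299.28.
At £282.00/mo: 17 payments (last £149.79); total interest £511.79.
Payments saved = 42 − 17 = 25.

25 fewer payments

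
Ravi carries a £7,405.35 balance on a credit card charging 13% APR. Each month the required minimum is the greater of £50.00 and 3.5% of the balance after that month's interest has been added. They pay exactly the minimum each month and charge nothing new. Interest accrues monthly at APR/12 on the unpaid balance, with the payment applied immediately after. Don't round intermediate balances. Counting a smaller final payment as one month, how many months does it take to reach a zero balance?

101 months

Monthly rate r = 13%/12 = 1.08333% = 0.0108333.
While 3.5% of the post-interest balance exceeds £50.00, each month B ← (B·(1+r))·(1 − 0.035), i.e. B shrinks by the factor (1+r)·0.965 = 0.97545.
This holds for months 1–67. Entering month 68 the balance is £1,400.90; 3.5% of the post-interest balance is now below £50.00, so the flat £50.00 minimum applies from here.
From month 68 a fixed £50.00 at rate r clears £1,400.90 in 34 more payments. Total: 67 + 34 = 101 months.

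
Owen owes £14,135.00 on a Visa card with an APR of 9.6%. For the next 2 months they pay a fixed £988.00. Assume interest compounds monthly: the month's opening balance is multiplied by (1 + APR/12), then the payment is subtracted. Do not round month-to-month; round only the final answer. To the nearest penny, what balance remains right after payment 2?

Monthly rate r = 9.6%/12 = 0.8% = 0.008.
Each month: B ← B·(1+r) − £988.00.
Month 1: interest £113.08; balance after payment £13,260.08.
Month 2: interest £106.08; balance after payment £12,378.16.

£12,378.16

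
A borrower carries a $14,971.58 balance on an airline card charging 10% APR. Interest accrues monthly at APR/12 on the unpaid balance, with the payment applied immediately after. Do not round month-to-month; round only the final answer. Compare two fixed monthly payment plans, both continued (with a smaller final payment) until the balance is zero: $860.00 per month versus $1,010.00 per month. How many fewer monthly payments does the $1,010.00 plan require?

Monthly rate r = 10%/12 = 0.833333% = 0.00833333.
At $860.00/mo: n = ⌈−ln(1 − rB₀/P)/ln(1+r)⌉ = 19 payments (last $763.20); total interest = total paid − $14,971.58 = $1,271.62.
At $1,010.00/mo: 16 payments (last $897.18); total interest $1,075.60.
Payments saved = 19 − 16 = 3.

3 fewer payments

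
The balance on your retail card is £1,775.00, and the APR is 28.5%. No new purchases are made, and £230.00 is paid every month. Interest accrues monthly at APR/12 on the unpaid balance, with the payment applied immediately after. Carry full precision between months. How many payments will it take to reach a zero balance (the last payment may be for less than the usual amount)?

9 months

Monthly rate r = 28.5%/12 = 2.375% = 0.02375.
Recurrence: B ← B·(1+r) − £230.00.
Month 1: interest £42.16; balance after payment £1,587.16.
Month 2: interest £37.69; balance after payment £1,394.85.
Closed form: n = −ln(1 − rB₀/P)/ln(1+r) = −ln(0.81671)/ln(1.02375) ≈ 8.626, so the balance reaches zero during payment 9.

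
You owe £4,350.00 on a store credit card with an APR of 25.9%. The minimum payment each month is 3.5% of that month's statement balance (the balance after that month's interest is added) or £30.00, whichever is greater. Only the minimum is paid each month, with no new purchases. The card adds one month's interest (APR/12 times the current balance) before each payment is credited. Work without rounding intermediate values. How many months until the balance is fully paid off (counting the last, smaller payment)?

Monthly rate r = 25.9%/12 = 2.15833% = 0.0215833.
While 3.5% of the post-interest balance exceeds £30.00, each month B ← (B·(1+r))·(1 − 0.035), i.e. B shrinks by the factor (1+r)·0.965 = 0.98583.
This holds for months 1–116. Entering month 117 the balance is £830.65; 3.5% of the post-interest balance is now below £30.00, so the flat £30.00 minimum applies from here.
From month 117 a fixed £30.00 at rate r clears £830.65 in 43 more payments. Total: 116 + 43 = 159 months.

159 months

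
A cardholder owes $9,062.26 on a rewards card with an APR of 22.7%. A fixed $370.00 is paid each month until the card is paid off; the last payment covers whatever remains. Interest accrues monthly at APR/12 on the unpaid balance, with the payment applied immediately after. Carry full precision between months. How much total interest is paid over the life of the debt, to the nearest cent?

Monthly rate r = 22.7%/12 = 1.89167% = 0.0189167.
Payoff takes n = ⌈−ln(1 − rB₀/P)/ln(1+r)⌉ = ⌈33.210⌉ = 34 payments; the last is $78.19.
Total paid = 33·$370.00 + $78.19 = $12,288.19.
Total interest = total paid − principal = $12,288.19 − $9,062.26 = $3,225.93.

$3,225.93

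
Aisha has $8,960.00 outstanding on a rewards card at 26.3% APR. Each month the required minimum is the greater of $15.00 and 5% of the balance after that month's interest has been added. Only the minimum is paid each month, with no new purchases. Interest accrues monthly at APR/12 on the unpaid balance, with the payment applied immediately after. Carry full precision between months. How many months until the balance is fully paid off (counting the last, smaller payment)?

Monthly rate r = 26.3%/12 = 2.19167% = 0.0219167.
While 5% of the post-interest balance exceeds $15.00, each month B ← (B·(1+r))·(1 − 0.05), i.e. B shrinks by the factor (1+r)·0.95 = 0.97082.
This holds for months 1–116. Entering month 117 the balance is $288.70; 5% of the post-interest balance is now below $15.00, so the flat $15.00 minimum applies from here.
From month 117 a fixed $15.00 at rate r clears $288.70 in 26 more payments. Total: 116 + 26 = 142 months.

142 months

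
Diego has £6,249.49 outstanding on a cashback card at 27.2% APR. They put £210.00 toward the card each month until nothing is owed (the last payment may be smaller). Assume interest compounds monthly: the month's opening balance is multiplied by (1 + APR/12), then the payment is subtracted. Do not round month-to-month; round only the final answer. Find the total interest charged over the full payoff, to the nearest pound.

£4,268

Monthly rate r = 27.2%/12 = 2.26667% = 0.0226667.
Payoff takes n = ⌈−ln(1 − rB₀/P)/ln(1+r)⌉ = ⌈50.083⌉ = 51 payments; the last is £17.62.
Total paid = 50·£210.00 + £17.62 = £10,517.62.
Total interest = total paid − principal = £10,517.62 − £6,249.49 = £4,268.13.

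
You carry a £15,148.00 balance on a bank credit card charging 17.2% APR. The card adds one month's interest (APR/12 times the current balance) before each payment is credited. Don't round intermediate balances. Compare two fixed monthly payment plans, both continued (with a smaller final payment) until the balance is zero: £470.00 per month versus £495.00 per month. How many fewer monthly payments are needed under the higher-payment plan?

Monthly rate r = 17.2%/12 = 1.43333% = 0.0143333.
At £470.00/mo: n = ⌈−ln(1 − rB₀/P)/ln(1+r)⌉ = 44 payments (last £260.56); total interest = total paid − £15,148.00 = £5,322.56.
At £495.00/mo: 41 payments (last £282.94); total interest £4,934.94.
Payments saved = 44 − 41 = 3.

3 fewer payments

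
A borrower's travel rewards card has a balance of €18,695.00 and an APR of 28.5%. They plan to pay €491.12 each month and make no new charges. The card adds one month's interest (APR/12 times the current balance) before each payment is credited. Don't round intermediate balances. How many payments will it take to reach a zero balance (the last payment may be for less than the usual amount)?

Monthly rate r = 28.5%/12 = 2.375% = 0.02375.
Recurrence: B ← B·(1+r) − €491.12.
Month 1: interest €444.01; balance after payment €18,647.89.
Month 2: interest €442.89; balance after payment €18,599.65.
Closed form: n = −ln(1 − rB₀/P)/ln(1+r) = −ln(0.095931)/ln(1.02375) ≈ 99.867, so the balance reaches zero during payment 100.

100 payments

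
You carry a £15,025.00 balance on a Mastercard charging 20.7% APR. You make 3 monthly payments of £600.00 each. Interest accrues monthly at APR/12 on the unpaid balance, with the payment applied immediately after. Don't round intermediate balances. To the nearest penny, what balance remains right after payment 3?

£13,984.80

Monthly rate r = 20.7%/12 = 1.725% = 0.01725.
Each month: B ← B·(1+r) − £600.00.
Month 1: interest £259.18; balance after payment £14,684.18.
Month 2: interest £253.30; balance after payment £14,337.48.
Month 3: interest £247.32; balance after payment £13,984.80.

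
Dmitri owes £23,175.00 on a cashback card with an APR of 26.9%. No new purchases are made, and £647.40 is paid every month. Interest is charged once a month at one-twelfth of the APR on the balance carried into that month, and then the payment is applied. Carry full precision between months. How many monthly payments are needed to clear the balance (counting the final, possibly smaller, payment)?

Monthly rate r = 26.9%/12 = 2.24167% = 0.0224167.
Recurrence: B ← B·(1+r) − £647.40.
Month 1: interest £519.51; balance after payment £23,047.11.
Month 2: interest £516.64; balance after payment £22,916.35.
Closed form: n = −ln(1 − rB₀/P)/ln(1+r) = −ln(0.19755)/ln(1.02242) ≈ 73.154, so the balance reaches zero during payment 74.

74 months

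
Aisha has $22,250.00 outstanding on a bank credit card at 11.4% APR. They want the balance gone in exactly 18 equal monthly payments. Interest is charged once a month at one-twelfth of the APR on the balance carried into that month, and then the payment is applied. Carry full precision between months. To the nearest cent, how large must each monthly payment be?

$1,350.66

Monthly rate r = 11.4%/12 = 0.95% = 0.0095.
Level-payment amortization: P = B₀·r / (1 − (1+r)^(−n)) = 22250.00·0.0095 / (1 − 1.0095^(−18)).
Denominator 1 − (1+r)^(−18) = 0.156497875.
P = 211.375 / 0.156497875 ≈ 1350.66.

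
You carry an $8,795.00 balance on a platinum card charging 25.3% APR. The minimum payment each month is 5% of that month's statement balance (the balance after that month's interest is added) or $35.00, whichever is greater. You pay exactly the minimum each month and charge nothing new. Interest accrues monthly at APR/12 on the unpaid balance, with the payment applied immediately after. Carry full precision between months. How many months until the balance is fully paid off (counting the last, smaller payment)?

110 months

Monthly rate r = 25.3%/12 = 2.10833% = 0.0210833.
While 5% of the post-interest balance exceeds $35.00, each month B ← (B·(1+r))·(1 − 0.05), i.e. B shrinks by the factor (1+r)·0.95 = 0.97003.
This holds for months 1–84. Entering month 85 the balance is $682.59; 5% of the post-interest balance is now below $35.00, so the flat $35.00 minimum applies from here.
From month 85 a fixed $35.00 at rate r clears $682.59 in 26 more payments. Total: 84 + 26 = 110 months.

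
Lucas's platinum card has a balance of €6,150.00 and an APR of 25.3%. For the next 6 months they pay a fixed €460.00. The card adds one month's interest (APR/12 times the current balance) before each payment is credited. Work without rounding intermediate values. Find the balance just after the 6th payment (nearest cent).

Monthly rate r = 25.3%/12 = 2.10833% = 0.0210833.
Each month: B ← B·(1+r) − €460.00.
Month 1: interest €129.66; balance after payment €5,819.66.
Month 2: interest €122.70; balance after payment €5,482.36.
Month 3: interest €115.59; balance after payment €5,137.95.
Month 4: interest €108.33; balance after payment €4,786.27.
Month 5: interest €100.91; balance after payment €4,427.18.
Month 6: interest €93.34; balance after payment €4,060.52.

€4,060.52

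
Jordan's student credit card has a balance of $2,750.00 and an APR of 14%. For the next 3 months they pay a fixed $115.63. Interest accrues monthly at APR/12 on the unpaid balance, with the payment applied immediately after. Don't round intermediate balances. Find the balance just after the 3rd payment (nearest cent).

Monthly rate r = 14%/12 = 1.16667% = 0.0116667.
Each month: B ← B·(1+r) − $115.63.
Month 1: interest $32.08; balance after payment $2,666.45.
Month 2: interest $31.11; balance after payment $2,581.93.
Month 3: interest $30.12; balance after payment $2,496.42.

$2,496.42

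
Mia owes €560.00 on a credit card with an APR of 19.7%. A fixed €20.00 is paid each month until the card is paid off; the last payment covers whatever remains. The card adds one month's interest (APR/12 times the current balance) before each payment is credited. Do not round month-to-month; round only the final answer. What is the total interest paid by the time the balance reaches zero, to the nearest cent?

€196.10

Monthly rate r = 19.7%/12 = 1.64167% = 0.0164167.
Payoff takes n = ⌈−ln(1 − rB₀/P)/ln(1+r)⌉ = ⌈37.804⌉ = 38 payments; the last is €16.10.
Total paid = 37·€20.00 + €16.10 = €756.10.
Total interest = total paid − principal = €756.10 − €560.00 = €196.10.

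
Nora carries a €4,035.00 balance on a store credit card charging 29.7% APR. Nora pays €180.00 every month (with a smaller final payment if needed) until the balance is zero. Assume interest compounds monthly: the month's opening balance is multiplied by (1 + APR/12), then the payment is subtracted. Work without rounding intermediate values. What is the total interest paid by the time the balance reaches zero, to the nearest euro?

Monthly rate r = 29.7%/12 = 2.475% = 0.02475.
Payoff takes n = ⌈−ln(1 − rB₀/P)/ln(1+r)⌉ = ⌈33.100⌉ = 34 payments; the last is €18.26.
Total paid = 33·€180.00 + €18.26 = €5,958.26.
Total interest = total paid − principal = €5,958.26 − €4,035.00 = €1,923.26.

€1,923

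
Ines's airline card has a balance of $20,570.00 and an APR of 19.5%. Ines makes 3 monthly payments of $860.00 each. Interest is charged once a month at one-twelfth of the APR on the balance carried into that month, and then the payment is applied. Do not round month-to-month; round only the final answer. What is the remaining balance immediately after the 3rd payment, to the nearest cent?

Monthly rate r = 19.5%/12 = 1.625% = 0.01625.
Each month: B ← B·(1+r) − $860.00.
Month 1: interest $334.26; balance after payment $20,044.26.
Month 2: interest $325.72; balance after payment $19,509.98.
Month 3: interest $317.04; balance after payment $18,967.02.

$18,967.02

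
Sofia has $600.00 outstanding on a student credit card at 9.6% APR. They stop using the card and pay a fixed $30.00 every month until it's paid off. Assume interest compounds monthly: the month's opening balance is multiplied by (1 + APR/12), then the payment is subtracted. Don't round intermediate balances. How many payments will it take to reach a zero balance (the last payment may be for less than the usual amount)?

22 payments

Monthly rate r = 9.6%/12 = 0.8% = 0.008.
Recurrence: B ← B·(1+r) − $30.00.
Month 1: interest $4.80; balance after payment $574.80.
Month 2: interest $4.60; balance after payment $549.40.
Closed form: n = −ln(1 − rB₀/P)/ln(1+r) = −ln(0.84)/ln(1.008) ≈ 21.881, so the balance reaches zero during payment 22.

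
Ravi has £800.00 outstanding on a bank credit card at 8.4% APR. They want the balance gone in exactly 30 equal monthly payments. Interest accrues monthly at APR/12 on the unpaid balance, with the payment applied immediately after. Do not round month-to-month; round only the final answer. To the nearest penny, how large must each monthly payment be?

Monthly rate r = 8.4%/12 = 0.7% = 0.007.
Level-payment amortization: P = B₀·r / (1 − (1+r)^(−n)) = 800.00·0.007 / (1 − 1.007^(−30)).
Denominator 1 − (1+r)^(−30) = 0.188822523.
P = 5.6 / 0.188822523 ≈ 29.66.

£29.66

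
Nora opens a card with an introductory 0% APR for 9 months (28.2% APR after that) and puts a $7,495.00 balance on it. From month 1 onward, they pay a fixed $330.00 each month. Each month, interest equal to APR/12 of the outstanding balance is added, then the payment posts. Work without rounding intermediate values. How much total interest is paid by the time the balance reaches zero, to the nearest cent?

Promo months 1–9 at r₀ = 0%/12 = 0; months 10+ at r₁ = 28.2%/12 = 0.0235.
After month 9 (no interest yet): B = $7,495.00 − 9·$330.00 = $4,525.00.
Then at r₁ with $330.00/mo: n₂ = −ln(1 − r₁·B/P)/ln(1+r₁) ≈ 16.74 → 17 more payments.
Total paid = 25·$330.00 + $246.57 = $8,496.57; interest = $8,496.57 − $7,495.00 = $1,001.57.

$1,001.57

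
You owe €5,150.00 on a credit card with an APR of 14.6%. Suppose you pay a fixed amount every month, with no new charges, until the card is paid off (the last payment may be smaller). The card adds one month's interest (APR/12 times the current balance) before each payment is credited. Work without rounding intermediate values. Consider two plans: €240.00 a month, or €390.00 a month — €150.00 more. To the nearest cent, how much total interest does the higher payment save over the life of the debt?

Monthly rate r = 14.6%/12 = 1.21667% = 0.0121667.
At €240.00/mo: n = ⌈−ln(1 − rB₀/P)/ln(1+r)⌉ = 26 payments (last €4.58); total interest = total paid − €5,150.00 = €854.58.
At €390.00/mo: 15 payments (last €188.82); total interest €498.82.
Interest saved = €854.58 − €498.82 = €355.76.

€355.76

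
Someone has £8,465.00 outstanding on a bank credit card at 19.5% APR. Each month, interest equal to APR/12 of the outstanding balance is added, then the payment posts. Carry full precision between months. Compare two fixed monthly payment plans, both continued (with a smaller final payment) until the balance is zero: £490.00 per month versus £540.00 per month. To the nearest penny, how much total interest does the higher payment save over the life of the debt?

Monthly rate r = 19.5%/12 = 1.625% = 0.01625.
At £490.00/mo: n = ⌈−ln(1 − rB₀/P)/ln(1+r)⌉ = 21 payments (last £217.61); total interest = total paid − £8,465.00 = £1,552.61.
At £540.00/mo: 19 payments (last £130.27); total interest £1,385.27.
Interest saved = £1,552.61 − £1,385.27 = £167.34.

£167.34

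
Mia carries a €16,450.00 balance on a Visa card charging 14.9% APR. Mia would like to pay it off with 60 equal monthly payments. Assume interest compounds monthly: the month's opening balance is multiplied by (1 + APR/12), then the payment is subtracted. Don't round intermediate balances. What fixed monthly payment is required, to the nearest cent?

Monthly rate r = 14.9%/12 = 1.24167% = 0.0124167.
Level-payment amortization: P = B₀·r / (1 − (1+r)^(−n)) = 16450.00·0.0124167 / (1 − 1.01242^(−60)).
Denominator 1 − (1+r)^(−60) = 0.523082961.
P = 204.254 / 0.523082961 ≈ 390.48.

€390.48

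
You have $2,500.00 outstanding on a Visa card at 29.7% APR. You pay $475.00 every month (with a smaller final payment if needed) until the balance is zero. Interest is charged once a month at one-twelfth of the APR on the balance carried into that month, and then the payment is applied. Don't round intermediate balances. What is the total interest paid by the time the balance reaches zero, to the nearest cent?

Monthly rate r = 29.7%/12 = 2.475% = 0.02475.
Payoff takes n = ⌈−ln(1 − rB₀/P)/ln(1+r)⌉ = ⌈5.708⌉ = 6 payments; the last is $337.72.
Total paid = 5·$475.00 + $337.72 = $2,712.72.
Total interest = total paid − principal = $2,712.72 − $2,500.00 = $212.72.

$212.72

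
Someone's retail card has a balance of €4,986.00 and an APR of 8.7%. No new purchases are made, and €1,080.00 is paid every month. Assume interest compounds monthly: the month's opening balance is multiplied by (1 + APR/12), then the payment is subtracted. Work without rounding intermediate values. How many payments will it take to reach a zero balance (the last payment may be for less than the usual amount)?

5 months

Monthly rate r = 8.7%/12 = 0.725% = 0.00725.
Recurrence: B ← B·(1+r) − €1,080.00.
Month 1: interest €36.15; balance after payment €3,942.15.
Month 2: interest €28.58; balance after payment €2,890.73.
Month 3: interest €20.96; balance after payment €1,831.69.
Month 4: interest €13.28; balance after payment €764.97.
Month 5: interest €5.55; balance after payment €0.00.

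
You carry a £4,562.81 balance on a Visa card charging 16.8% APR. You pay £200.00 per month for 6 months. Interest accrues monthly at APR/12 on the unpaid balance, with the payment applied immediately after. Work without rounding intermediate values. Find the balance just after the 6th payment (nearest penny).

£3,716.96

Monthly rate r = 16.8%/12 = 1.4% = 0.014.
Each month: B ← B·(1+r) − £200.00.
Month 1: interest £63.88; balance after payment £4,426.69.
Month 2: interest £61.97; balance after payment £4,288.66.
Month 3: interest £60.04; balance after payment £4,148.70.
Month 4: interest £58.08; balance after payment £4,006.79.
Month 5: interest £56.10; balance after payment £3,862.88.
Month 6: interest £54.08; balance after payment £3,716.96.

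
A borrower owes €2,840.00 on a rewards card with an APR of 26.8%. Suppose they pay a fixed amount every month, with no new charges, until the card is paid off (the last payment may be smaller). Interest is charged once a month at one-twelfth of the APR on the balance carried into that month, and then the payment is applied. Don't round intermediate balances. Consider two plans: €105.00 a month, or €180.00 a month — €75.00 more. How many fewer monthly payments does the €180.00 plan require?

22 fewer payments

Monthly rate r = 26.8%/12 = 2.23333% = 0.0223333.
At €105.00/mo: n = ⌈−ln(1 − rB₀/P)/ln(1+r)⌉ = 42 payments (last €99.46); total interest = total paid − €2,840.00 = €1,564.46.
At €180.00/mo: 20 payments (last €120.82); total interest €700.82.
Payments saved = 42 − 20 = 22.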